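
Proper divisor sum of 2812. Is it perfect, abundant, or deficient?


Proper divisors: 1, 2, 4, 19, 37, 38, 74, 76, 148, 703, 1406
Sum = 1 + 2 + 4 + 19 + 37 + 38 + 74 + 76 + 148 + 703 + 1406 = 2508
2508 < 2812 → deficient

s(2812) = 2508 (deficient)


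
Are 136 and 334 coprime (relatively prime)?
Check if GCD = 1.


Euclidean algorithm:
334 = 2 * 136 + 62
136 = 2 * 62 + 12
62 = 5 * 12 + 2
12 = 6 * 2 + 0
GCD(136, 334) = 2

No, not coprime (GCD = 2)


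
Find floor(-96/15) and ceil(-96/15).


-96/15 = -6.4000
floor = -7
ceil = -6

floor = -7, ceil = -6


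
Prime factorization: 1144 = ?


1144 / 2 = 572
572 / 2 = 286
286 / 2 = 143
143 / 11 = 13
13 / 13 = 1
1144 = 2^3 × 11 × 13


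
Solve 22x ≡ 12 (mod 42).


GCD(22, 42) = 2 divides 12
Divide: 11x ≡ 6 (mod 21)
x ≡ 12 (mod 21)


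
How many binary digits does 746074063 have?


746074063 in base 2 = 101100011110000010111111001111
Number of digits = 30

30 digits (base 2)


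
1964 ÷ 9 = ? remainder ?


1964 = 9 * 218 + 2
Check: 1962 + 2 = 1964

q = 218, r = 2


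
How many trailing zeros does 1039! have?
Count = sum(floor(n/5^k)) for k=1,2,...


floor(1039/5) = 207
floor(1039/25) = 41
floor(1039/125) = 8
floor(1039/625) = 1
Total = 257

257 trailing zeros


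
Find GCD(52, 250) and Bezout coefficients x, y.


Tabular extended Euclidean (each row: r = 52*s + 250*t):
r=52, s=1, t=0
r=250, s=0, t=1
q=0: r=52, s=1, t=0   [52*(1) + 250*(0) = 52]
q=4: r=42, s=-4, t=1   [52*(-4) + 250*(1) = 42]
q=1: r=10, s=5, t=-1   [52*(5) + 250*(-1) = 10]
q=4: r=2, s=-24, t=5   [52*(-24) + 250*(5) = 2]
q=5: r=0, s=125, t=-26   [52*(125) + 250*(-26) = 0]
GCD = 2; from the row with r=2: x=-24, y=5
Check: 52*(-24) + 250*(5) = -1248 + 1250 = 2

GCD = 2, x = -24, y = 5


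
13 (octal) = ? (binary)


13 (base 8) = 11 (decimal)
11 (decimal) = 1011 (base 2)


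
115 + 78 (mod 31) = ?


115 + 78 = 193
193 mod 31 = 7


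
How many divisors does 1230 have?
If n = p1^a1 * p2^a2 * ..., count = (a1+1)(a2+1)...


1230 = 2^1 × 3^1 × 5^1 × 41^1
d(1230) = (1+1) × (1+1) × (1+1) × (1+1) = 16

16 divisors


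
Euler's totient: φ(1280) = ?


1280 = 2^8 × 5
Prime factors: 2, 5
φ(1280) = 1280 × (1-1/2) × (1-1/5)
= 1280 × 1/2 × 4/5 = 512

φ(1280) = 512


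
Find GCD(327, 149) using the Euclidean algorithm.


327 = 2 * 149 + 29
149 = 5 * 29 + 4
29 = 7 * 4 + 1
4 = 4 * 1 + 0
GCD = 1


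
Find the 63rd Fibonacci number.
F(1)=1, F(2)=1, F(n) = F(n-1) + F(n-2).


Sequence: 1, 1, 2, 3, 5, 8, 13, 21, 34, 55, 89, 144, 233, 377, 610, 987, 1597, 2584, 4181, 6765, 10946, 17711, 28657, 46368, 75025, 121393, 196418, 317811, 514229, 832040, 1346269, 2178309, 3524578, 5702887, 9227465, 14930352, 24157817, 39088169, 63245986, 102334155, 165580141, 267914296, 433494437, 701408733, 1134903170, 1836311903, 2971215073, 4807526976, 7778742049, 12586269025, 20365011074, 32951280099, 53316291173, 86267571272, 139583862445, 225851433717, 365435296162, 591286729879, 956722026041, 1548008755920, 2504730781961, 4052739537881, 6557470319842
F(63) = 6557470319842


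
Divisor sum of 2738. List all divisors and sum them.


Divisors of 2738: 1, 2, 37, 74, 1369, 2738
Sum = 1 + 2 + 37 + 74 + 1369 + 2738 = 4221

σ(2738) = 4221


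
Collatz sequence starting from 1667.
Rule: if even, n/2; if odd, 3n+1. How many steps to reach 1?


1667 → 5002 → 2501 → 7504 → 3752 → 1876 → 938 → 469 → 1408 → 704 → 352 → 176 → 88 → 44 → 22 → 11 → 34 → 17 → 52 → 26 → 13 → 40 → 20 → 10 → 5 → 16 → 8 → 4 → 2 → 1
Total steps = 29

29 steps


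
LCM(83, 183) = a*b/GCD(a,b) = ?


GCD(83, 183) = 1
LCM = 83*183/1 = 15189/1 = 15189

LCM = 15189


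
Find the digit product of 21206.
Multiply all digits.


2 × 1 × 2 × 0 × 6 = 0


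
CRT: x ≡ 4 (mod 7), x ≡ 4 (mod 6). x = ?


M = 7*6 = 42
M1 = M/7 = 6, M2 = M/6 = 7
M1^(-1) mod 7 = 6, M2^(-1) mod 6 = 1
x = 4*6*6 + 4*7*1 = 172
172 mod 42 = 4
Check: 4 mod 7 = 4 ✓, 4 mod 6 = 4 ✓

x ≡ 4 (mod 42)


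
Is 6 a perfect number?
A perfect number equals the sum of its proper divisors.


Proper divisors of 6: 1, 2, 3
Sum = 1 + 2 + 3 = 6

Yes, 6 is perfect (6 = 6)


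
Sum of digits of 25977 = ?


2 + 5 + 9 + 7 + 7 = 30


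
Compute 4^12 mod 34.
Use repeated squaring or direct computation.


4^1 mod 34 = 4
4^2 mod 34 = 16
4^3 mod 34 = 30
4^4 mod 34 = 18
4^5 mod 34 = 4
4^6 mod 34 = 16
4^7 mod 34 = 30
4^8 mod 34 = 18
4^9 mod 34 = 4
4^10 mod 34 = 16
4^11 mod 34 = 30
4^12 mod 34 = 18


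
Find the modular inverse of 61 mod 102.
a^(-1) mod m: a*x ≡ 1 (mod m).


Use the extended Euclidean algorithm on (102, 61); each row r = 102*s + 61*t:
r=102, s=1, t=0
r=61, s=0, t=1
q=1: r=41, s=1, t=-1   [102*(1) + 61*(-1) = 41]
q=1: r=20, s=-1, t=2   [102*(-1) + 61*(2) = 20]
q=2: r=1, s=3, t=-5   [102*(3) + 61*(-5) = 1]
q=20: r=0, s=-61, t=102   [102*(-61) + 61*(102) = 0]
GCD = 1 with t = -5, so 61*(-5) ≡ 1 (mod 102)
Inverse = -5 mod 102 = 97
Check: 61 * 97 = 5917 ≡ 1 (mod 102)

61^(-1) ≡ 97 (mod 102)


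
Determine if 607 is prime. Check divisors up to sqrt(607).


Check divisors up to sqrt(607) = 24.6374
No divisors found.
607 is prime.

Yes, 607 is prime


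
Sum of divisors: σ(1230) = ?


Divisors of 1230: 1, 2, 3, 5, 6, 10, 15, 30, 41, 82, 123, 205, 246, 410, 615, 1230
Sum = 1 + 2 + 3 + 5 + 6 + 10 + 15 + 30 + 41 + 82 + 123 + 205 + 246 + 410 + 615 + 1230 = 3024

σ(1230) = 3024


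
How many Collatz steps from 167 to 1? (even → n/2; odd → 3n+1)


167 → 502 → 251 → 754 → 377 → 1132 → 566 → 283 → 850 → 425 → 1276 → 638 → 319 → 958 → 479 → 1438 → 719 → 2158 → 1079 → 3238 → 1619 → 4858 → 2429 → 7288 → 3644 → 1822 → 911 → 2734 → 1367 → 4102 → 2051 → 6154 → 3077 → 9232 → 4616 → 2308 → 1154 → 577 → 1732 → 866 → 433 → 1300 → 650 → 325 → 976 → 488 → 244 → 122 → 61 → 184 → 92 → 46 → 23 → 70 → 35 → 106 → 53 → 160 → 80 → 40 → 20 → 10 → 5 → 16 → 8 → 4 → 2 → 1
Total steps = 67

67 steps


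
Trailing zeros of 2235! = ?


floor(2235/5) = 447
floor(2235/25) = 89
floor(2235/125) = 17
floor(2235/625) = 3
Total = 556

556 trailing zeros


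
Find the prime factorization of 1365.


1365 / 3 = 455
455 / 5 = 91
91 / 7 = 13
13 / 13 = 1
1365 = 3 × 5 × 7 × 13


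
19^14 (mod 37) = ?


19^1 mod 37 = 19
19^2 mod 37 = 28
19^3 mod 37 = 14
19^4 mod 37 = 7
19^5 mod 37 = 22
19^6 mod 37 = 11
19^7 mod 37 = 24
19^8 mod 37 = 12
19^9 mod 37 = 6
19^10 mod 37 = 3
19^11 mod 37 = 20
19^12 mod 37 = 10
19^13 mod 37 = 5
19^14 mod 37 = 21


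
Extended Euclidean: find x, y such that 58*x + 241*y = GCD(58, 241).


Tabular extended Euclidean (each row: r = 58*s + 241*t):
r=58, s=1, t=0
r=241, s=0, t=1
q=0: r=58, s=1, t=0   [58*(1) + 241*(0) = 58]
q=4: r=9, s=-4, t=1   [58*(-4) + 241*(1) = 9]
q=6: r=4, s=25, t=-6   [58*(25) + 241*(-6) = 4]
q=2: r=1, s=-54, t=13   [58*(-54) + 241*(13) = 1]
q=4: r=0, s=241, t=-58   [58*(241) + 241*(-58) = 0]
GCD = 1; from the row with r=1: x=-54, y=13
Check: 58*(-54) + 241*(13) = -3132 + 3133 = 1

GCD = 1, x = -54, y = 13


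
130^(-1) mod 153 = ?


Use the extended Euclidean algorithm on (153, 130); each row r = 153*s + 130*t:
r=153, s=1, t=0
r=130, s=0, t=1
q=1: r=23, s=1, t=-1   [153*(1) + 130*(-1) = 23]
q=5: r=15, s=-5, t=6   [153*(-5) + 130*(6) = 15]
q=1: r=8, s=6, t=-7   [153*(6) + 130*(-7) = 8]
q=1: r=7, s=-11, t=13   [153*(-11) + 130*(13) = 7]
q=1: r=1, s=17, t=-20   [153*(17) + 130*(-20) = 1]
q=7: r=0, s=-130, t=153   [153*(-130) + 130*(153) = 0]
GCD = 1 with t = -20, so 130*(-20) ≡ 1 (mod 153)
Inverse = -20 mod 153 = 133
Check: 130 * 133 = 17290 ≡ 1 (mod 153)

130^(-1) ≡ 133 (mod 153)


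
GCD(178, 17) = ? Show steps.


178 = 10 * 17 + 8
17 = 2 * 8 + 1
8 = 8 * 1 + 0
GCD = 1


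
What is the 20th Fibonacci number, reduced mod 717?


F(k) mod 717 for k=1..20:
1, 1, 2, 3, 5, 8, 13, 21, 34, 55, 89, 144, 233, 377, 610, 270, 163, 433, 596, 312
F(20) mod 717 = 312


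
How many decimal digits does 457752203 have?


457752203 has 9 digits in base 10
floor(log10(457752203)) + 1 = floor(8.6606) + 1 = 9

9 digits (base 10)


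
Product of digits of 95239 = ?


9 × 5 × 2 × 3 × 9 = 2430


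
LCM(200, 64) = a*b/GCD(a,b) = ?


GCD(200, 64) = 8
LCM = 200*64/8 = 12800/8 = 1600

LCM = 1600


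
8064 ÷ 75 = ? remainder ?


8064 = 75 * 107 + 39
Check: 8025 + 39 = 8064

q = 107, r = 39


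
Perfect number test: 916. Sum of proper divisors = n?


Proper divisors of 916: 1, 2, 4, 229, 458
Sum = 1 + 2 + 4 + 229 + 458 = 694

No, 916 is not perfect (694 ≠ 916)


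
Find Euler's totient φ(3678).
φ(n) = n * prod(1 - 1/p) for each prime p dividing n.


3678 = 2 × 3 × 613
Prime factors: 2, 3, 613
φ(3678) = 3678 × (1-1/2) × (1-1/3) × (1-1/613)
= 3678 × 1/2 × 2/3 × 612/613 = 1224

φ(3678) = 1224


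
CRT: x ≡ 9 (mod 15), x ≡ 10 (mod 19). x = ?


M = 15*19 = 285
M1 = M/15 = 19, M2 = M/19 = 15
M1^(-1) mod 15 = 4, M2^(-1) mod 19 = 14
x = 9*19*4 + 10*15*14 = 2784
2784 mod 285 = 219
Check: 219 mod 15 = 9 ✓, 219 mod 19 = 10 ✓

x ≡ 219 (mod 285)


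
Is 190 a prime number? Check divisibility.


190 / 2 = 95 (exact division)
190 is NOT prime.

No, 190 is not prime


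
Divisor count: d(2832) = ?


2832 = 2^4 × 3^1 × 59^1
d(2832) = (4+1) × (1+1) × (1+1) = 20

20 divisors


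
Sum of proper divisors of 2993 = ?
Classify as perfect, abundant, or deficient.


Proper divisors: 1, 41, 73
Sum = 1 + 41 + 73 = 115
115 < 2993 → deficient

s(2993) = 115 (deficient)


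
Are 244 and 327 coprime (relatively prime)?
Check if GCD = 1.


Euclidean algorithm:
327 = 1 * 244 + 83
244 = 2 * 83 + 78
83 = 1 * 78 + 5
78 = 15 * 5 + 3
5 = 1 * 3 + 2
3 = 1 * 2 + 1
2 = 2 * 1 + 0
GCD(244, 327) = 1

Yes, coprime (GCD = 1)


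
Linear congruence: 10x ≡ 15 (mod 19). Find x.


GCD(10, 19) = 1, unique solution
a^(-1) mod 19 = 2
x = 2 * 15 mod 19 = 11

x ≡ 11 (mod 19)


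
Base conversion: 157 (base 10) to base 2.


157 (base 10) = 157 (decimal)
157 (decimal) = 10011101 (base 2)


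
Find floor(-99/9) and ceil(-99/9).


-99/9 = -11.0000
floor = -11
ceil = -11

floor = -11, ceil = -11


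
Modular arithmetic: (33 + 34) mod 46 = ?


33 + 34 = 67
67 mod 46 = 21


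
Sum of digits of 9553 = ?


9 + 5 + 5 + 3 = 22


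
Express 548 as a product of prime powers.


548 / 2 = 274
274 / 2 = 137
137 / 137 = 1
548 = 2^2 × 137


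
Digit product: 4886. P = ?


4 × 8 × 8 × 6 = 1536


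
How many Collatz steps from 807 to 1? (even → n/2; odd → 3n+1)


807 → 2422 → 1211 → 3634 → 1817 → 5452 → 2726 → 1363 → 4090 → 2045 → 6136 → 3068 → 1534 → 767 → 2302 → 1151 → 3454 → 1727 → 5182 → 2591 → 7774 → 3887 → 11662 → 5831 → 17494 → 8747 → 26242 → 13121 → 39364 → 19682 → 9841 → 29524 → 14762 → 7381 → 22144 → 11072 → 5536 → 2768 → 1384 → 692 → 346 → 173 → 520 → 260 → 130 → 65 → 196 → 98 → 49 → 148 → 74 → 37 → 112 → 56 → 28 → 14 → 7 → 22 → 11 → 34 → 17 → 52 → 26 → 13 → 40 → 20 → 10 → 5 → 16 → 8 → 4 → 2 → 1
Total steps = 72

72 steps


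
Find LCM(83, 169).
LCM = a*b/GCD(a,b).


GCD(83, 169) = 1
LCM = 83*169/1 = 14027/1 = 14027

LCM = 14027


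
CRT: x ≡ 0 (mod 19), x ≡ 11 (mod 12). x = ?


M = 19*12 = 228
M1 = M/19 = 12, M2 = M/12 = 19
M1^(-1) mod 19 = 8, M2^(-1) mod 12 = 7
x = 0*12*8 + 11*19*7 = 1463
1463 mod 228 = 95
Check: 95 mod 19 = 0 ✓, 95 mod 12 = 11 ✓

x ≡ 95 (mod 228)


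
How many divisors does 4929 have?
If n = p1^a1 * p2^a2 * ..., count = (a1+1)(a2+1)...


4929 = 3^1 × 31^1 × 53^1
d(4929) = (1+1) × (1+1) × (1+1) = 8

8 divisors


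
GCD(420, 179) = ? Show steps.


420 = 2 * 179 + 62
179 = 2 * 62 + 55
62 = 1 * 55 + 7
55 = 7 * 7 + 6
7 = 1 * 6 + 1
6 = 6 * 1 + 0
GCD = 1


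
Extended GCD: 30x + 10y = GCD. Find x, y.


Tabular extended Euclidean (each row: r = 30*s + 10*t):
r=30, s=1, t=0
r=10, s=0, t=1
q=3: r=0, s=1, t=-3   [30*(1) + 10*(-3) = 0]
GCD = 10; from the row with r=10: x=0, y=1
Check: 30*(0) + 10*(1) = 0 + 10 = 10

GCD = 10, x = 0, y = 1


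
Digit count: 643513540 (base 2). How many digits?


643513540 in base 2 = 100110010110110011110011000100
Number of digits = 30

30 digits (base 2)


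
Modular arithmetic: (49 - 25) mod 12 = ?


49 - 25 = 24
24 mod 12 = 0


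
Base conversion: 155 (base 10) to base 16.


155 (base 10) = 155 (decimal)
155 (decimal) = 9B (base 16)


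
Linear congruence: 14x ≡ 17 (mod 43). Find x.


GCD(14, 43) = 1, unique solution
a^(-1) mod 43 = 40
x = 40 * 17 mod 43 = 35

x ≡ 35 (mod 43)


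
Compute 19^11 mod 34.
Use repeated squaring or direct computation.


19^1 mod 34 = 19
19^2 mod 34 = 21
19^3 mod 34 = 25
19^4 mod 34 = 33
19^5 mod 34 = 15
19^6 mod 34 = 13
19^7 mod 34 = 9
19^8 mod 34 = 1
19^9 mod 34 = 19
19^10 mod 34 = 21
19^11 mod 34 = 25


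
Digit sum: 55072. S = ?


5 + 5 + 0 + 7 + 2 = 19


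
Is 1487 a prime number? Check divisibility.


Check divisors up to sqrt(1487) = 38.5616
No divisors found.
1487 is prime.

Yes, 1487 is prime


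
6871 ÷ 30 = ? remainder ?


6871 = 30 * 229 + 1
Check: 6870 + 1 = 6871

q = 229, r = 1


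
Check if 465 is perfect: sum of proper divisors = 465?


Proper divisors of 465: 1, 3, 5, 15, 31, 93, 155
Sum = 1 + 3 + 5 + 15 + 31 + 93 + 155 = 303

No, 465 is not perfect (303 ≠ 465)


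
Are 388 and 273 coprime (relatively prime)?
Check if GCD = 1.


Euclidean algorithm:
388 = 1 * 273 + 115
273 = 2 * 115 + 43
115 = 2 * 43 + 29
43 = 1 * 29 + 14
29 = 2 * 14 + 1
14 = 14 * 1 + 0
GCD(388, 273) = 1

Yes, coprime (GCD = 1)


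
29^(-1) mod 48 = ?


Use the extended Euclidean algorithm on (48, 29); each row r = 48*s + 29*t:
r=48, s=1, t=0
r=29, s=0, t=1
q=1: r=19, s=1, t=-1   [48*(1) + 29*(-1) = 19]
q=1: r=10, s=-1, t=2   [48*(-1) + 29*(2) = 10]
q=1: r=9, s=2, t=-3   [48*(2) + 29*(-3) = 9]
q=1: r=1, s=-3, t=5   [48*(-3) + 29*(5) = 1]
q=9: r=0, s=29, t=-48   [48*(29) + 29*(-48) = 0]
GCD = 1 with t = 5, so 29*(5) ≡ 1 (mod 48)
Inverse = 5 mod 48 = 5
Check: 29 * 5 = 145 ≡ 1 (mod 48)

29^(-1) ≡ 5 (mod 48)


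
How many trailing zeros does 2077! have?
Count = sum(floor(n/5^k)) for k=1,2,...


floor(2077/5) = 415
floor(2077/25) = 83
floor(2077/125) = 16
floor(2077/625) = 3
Total = 517

517 trailing zeros


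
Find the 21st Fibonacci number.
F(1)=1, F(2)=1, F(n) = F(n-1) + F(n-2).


Sequence: 1, 1, 2, 3, 5, 8, 13, 21, 34, 55, 89, 144, 233, 377, 610, 987, 1597, 2584, 4181, 6765, 10946
F(21) = 10946


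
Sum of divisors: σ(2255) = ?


Divisors of 2255: 1, 5, 11, 41, 55, 205, 451, 2255
Sum = 1 + 5 + 11 + 41 + 55 + 205 + 451 + 2255 = 3024

σ(2255) = 3024


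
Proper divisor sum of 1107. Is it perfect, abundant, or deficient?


Proper divisors: 1, 3, 9, 27, 41, 123, 369
Sum = 1 + 3 + 9 + 27 + 41 + 123 + 369 = 573
573 < 1107 → deficient

s(1107) = 573 (deficient)


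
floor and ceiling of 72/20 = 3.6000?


72/20 = 3.6000
floor = 3
ceil = 4

floor = 3, ceil = 4


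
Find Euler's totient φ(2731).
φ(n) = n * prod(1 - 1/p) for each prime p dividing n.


2731 = 2731
Prime factors: 2731
φ(2731) = 2731 × (1-1/2731)
= 2731 × 2730/2731 = 2730

φ(2731) = 2730


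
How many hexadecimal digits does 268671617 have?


268671617 in base 16 = 10039A81
Number of digits = 8

8 digits (base 16)


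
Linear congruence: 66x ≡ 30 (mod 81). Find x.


GCD(66, 81) = 3 divides 30
Divide: 22x ≡ 10 (mod 27)
x ≡ 25 (mod 27)


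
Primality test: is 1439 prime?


Check divisors up to sqrt(1439) = 37.9342
No divisors found.
1439 is prime.

Yes, 1439 is prime


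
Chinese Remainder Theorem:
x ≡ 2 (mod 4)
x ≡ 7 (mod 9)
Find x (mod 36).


M = 4*9 = 36
M1 = M/4 = 9, M2 = M/9 = 4
M1^(-1) mod 4 = 1, M2^(-1) mod 9 = 7
x = 2*9*1 + 7*4*7 = 214
214 mod 36 = 34
Check: 34 mod 4 = 2 ✓, 34 mod 9 = 7 ✓

x ≡ 34 (mod 36)


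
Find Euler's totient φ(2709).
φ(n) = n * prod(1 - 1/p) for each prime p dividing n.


2709 = 3^2 × 7 × 43
Prime factors: 3, 7, 43
φ(2709) = 2709 × (1-1/3) × (1-1/7) × (1-1/43)
= 2709 × 2/3 × 6/7 × 42/43 = 1512

φ(2709) = 1512


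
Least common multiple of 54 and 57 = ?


GCD(54, 57) = 3
LCM = 54*57/3 = 3078/3 = 1026

LCM = 1026


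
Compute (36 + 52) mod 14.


36 + 52 = 88
88 mod 14 = 4


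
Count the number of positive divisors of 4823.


4823 = 7^1 × 13^1 × 53^1
d(4823) = (1+1) × (1+1) × (1+1) = 8

8 divisors


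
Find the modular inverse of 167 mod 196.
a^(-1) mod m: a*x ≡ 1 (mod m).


Use the extended Euclidean algorithm on (196, 167); each row r = 196*s + 167*t:
r=196, s=1, t=0
r=167, s=0, t=1
q=1: r=29, s=1, t=-1   [196*(1) + 167*(-1) = 29]
q=5: r=22, s=-5, t=6   [196*(-5) + 167*(6) = 22]
q=1: r=7, s=6, t=-7   [196*(6) + 167*(-7) = 7]
q=3: r=1, s=-23, t=27   [196*(-23) + 167*(27) = 1]
q=7: r=0, s=167, t=-196   [196*(167) + 167*(-196) = 0]
GCD = 1 with t = 27, so 167*(27) ≡ 1 (mod 196)
Inverse = 27 mod 196 = 27
Check: 167 * 27 = 4509 ≡ 1 (mod 196)

167^(-1) ≡ 27 (mod 196)


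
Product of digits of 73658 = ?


7 × 3 × 6 × 5 × 8 = 5040


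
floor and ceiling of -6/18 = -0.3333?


-6/18 = -0.3333
floor = -1
ceil = 0

floor = -1, ceil = 0


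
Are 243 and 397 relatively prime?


Euclidean algorithm:
397 = 1 * 243 + 154
243 = 1 * 154 + 89
154 = 1 * 89 + 65
89 = 1 * 65 + 24
65 = 2 * 24 + 17
24 = 1 * 17 + 7
17 = 2 * 7 + 3
7 = 2 * 3 + 1
3 = 3 * 1 + 0
GCD(243, 397) = 1

Yes, coprime (GCD = 1)


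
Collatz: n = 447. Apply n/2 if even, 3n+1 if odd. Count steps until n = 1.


447 → 1342 → 671 → 2014 → 1007 → 3022 → 1511 → 4534 → 2267 → 6802 → 3401 → 10204 → 5102 → 2551 → 7654 → 3827 → 11482 → 5741 → 17224 → 8612 → 4306 → 2153 → 6460 → 3230 → 1615 → 4846 → 2423 → 7270 → 3635 → 10906 → 5453 → 16360 → 8180 → 4090 → 2045 → 6136 → 3068 → 1534 → 767 → 2302 → 1151 → 3454 → 1727 → 5182 → 2591 → 7774 → 3887 → 11662 → 5831 → 17494 → 8747 → 26242 → 13121 → 39364 → 19682 → 9841 → 29524 → 14762 → 7381 → 22144 → 11072 → 5536 → 2768 → 1384 → 692 → 346 → 173 → 520 → 260 → 130 → 65 → 196 → 98 → 49 → 148 → 74 → 37 → 112 → 56 → 28 → 14 → 7 → 22 → 11 → 34 → 17 → 52 → 26 → 13 → 40 → 20 → 10 → 5 → 16 → 8 → 4 → 2 → 1
Total steps = 97

97 steps


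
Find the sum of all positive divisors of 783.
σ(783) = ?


Divisors of 783: 1, 3, 9, 27, 29, 87, 261, 783
Sum = 1 + 3 + 9 + 27 + 29 + 87 + 261 + 783 = 1200

σ(783) = 1200


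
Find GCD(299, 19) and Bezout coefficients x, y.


Tabular extended Euclidean (each row: r = 299*s + 19*t):
r=299, s=1, t=0
r=19, s=0, t=1
q=15: r=14, s=1, t=-15   [299*(1) + 19*(-15) = 14]
q=1: r=5, s=-1, t=16   [299*(-1) + 19*(16) = 5]
q=2: r=4, s=3, t=-47   [299*(3) + 19*(-47) = 4]
q=1: r=1, s=-4, t=63   [299*(-4) + 19*(63) = 1]
q=4: r=0, s=19, t=-299   [299*(19) + 19*(-299) = 0]
GCD = 1; from the row with r=1: x=-4, y=63
Check: 299*(-4) + 19*(63) = -1196 + 1197 = 1

GCD = 1, x = -4, y = 63


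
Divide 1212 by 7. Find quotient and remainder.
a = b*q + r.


1212 = 7 * 173 + 1
Check: 1211 + 1 = 1212

q = 173, r = 1


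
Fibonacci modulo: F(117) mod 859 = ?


F(k) mod 859 for k=1..117:
1, 1, 2, 3, 5, 8, 13, 21, 34, 55, 89, 144, 233, 377, 610, 128, 738, 7, 745, 752, 638, 531, 310, 841, 292, 274, 566, 840, 547, 528, 216, 744, 101, 845, 87, 73, 160, 233, 393, 626, 160, 786, 87, 14, 101, 115, 216, 331, 547, 19, 566, 585, 292, 18, 310, 328, 638, 107, 745, 852, 738, 731, 610, 482, 233, 715, 89, 804, 34, 838, 13, 851, 5, 856, 2, 858, 1, 0, 1, 1, 2, 3, 5, 8, 13, 21, 34, 55, 89, 144, 233, 377, 610, 128, 738, 7, 745, 752, 638, 531, 310, 841, 292, 274, 566, 840, 547, 528, 216, 744, 101, 845, 87, 73, 160, 233, 393
F(117) mod 859 = 393


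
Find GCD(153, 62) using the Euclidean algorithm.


153 = 2 * 62 + 29
62 = 2 * 29 + 4
29 = 7 * 4 + 1
4 = 4 * 1 + 0
GCD = 1


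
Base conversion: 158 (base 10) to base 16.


158 (base 10) = 158 (decimal)
158 (decimal) = 9E (base 16)


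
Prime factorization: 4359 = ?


4359 / 3 = 1453
1453 / 1453 = 1
4359 = 3 × 1453


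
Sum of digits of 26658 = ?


2 + 6 + 6 + 5 + 8 = 27


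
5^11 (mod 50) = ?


5^1 mod 50 = 5
5^2 mod 50 = 25
5^3 mod 50 = 25
5^4 mod 50 = 25
5^5 mod 50 = 25
5^6 mod 50 = 25
5^7 mod 50 = 25
5^8 mod 50 = 25
5^9 mod 50 = 25
5^10 mod 50 = 25
5^11 mod 50 = 25


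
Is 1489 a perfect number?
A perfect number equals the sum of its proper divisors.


Proper divisors of 1489: 1
Sum = 1 = 1

No, 1489 is not perfect (1 ≠ 1489)


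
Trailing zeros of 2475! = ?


floor(2475/5) = 495
floor(2475/25) = 99
floor(2475/125) = 19
floor(2475/625) = 3
Total = 616

616 trailing zeros


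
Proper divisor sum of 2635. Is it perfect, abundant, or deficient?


Proper divisors: 1, 5, 17, 31, 85, 155, 527
Sum = 1 + 5 + 17 + 31 + 85 + 155 + 527 = 821
821 < 2635 → deficient

s(2635) = 821 (deficient)


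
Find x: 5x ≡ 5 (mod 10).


GCD(5, 10) = 5 divides 5
Divide: 1x ≡ 1 (mod 2)
x ≡ 1 (mod 2)


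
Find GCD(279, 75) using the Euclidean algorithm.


279 = 3 * 75 + 54
75 = 1 * 54 + 21
54 = 2 * 21 + 12
21 = 1 * 12 + 9
12 = 1 * 9 + 3
9 = 3 * 3 + 0
GCD = 3


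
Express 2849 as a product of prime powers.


2849 / 7 = 407
407 / 11 = 37
37 / 37 = 1
2849 = 7 × 11 × 37


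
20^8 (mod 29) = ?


20^1 mod 29 = 20
20^2 mod 29 = 23
20^3 mod 29 = 25
20^4 mod 29 = 7
20^5 mod 29 = 24
20^6 mod 29 = 16
20^7 mod 29 = 1
20^8 mod 29 = 20


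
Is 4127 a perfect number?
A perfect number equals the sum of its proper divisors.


Proper divisors of 4127: 1
Sum = 1 = 1

No, 4127 is not perfect (1 ≠ 4127)


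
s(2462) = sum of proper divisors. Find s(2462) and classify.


Proper divisors: 1, 2, 1231
Sum = 1 + 2 + 1231 = 1234
1234 < 2462 → deficient

s(2462) = 1234 (deficient)


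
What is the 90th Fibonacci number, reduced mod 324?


F(k) mod 324 for k=1..90:
1, 1, 2, 3, 5, 8, 13, 21, 34, 55, 89, 144, 233, 53, 286, 15, 301, 316, 293, 285, 254, 215, 145, 36, 181, 217, 74, 291, 41, 8, 49, 57, 106, 163, 269, 108, 53, 161, 214, 51, 265, 316, 257, 249, 182, 107, 289, 72, 37, 109, 146, 255, 77, 8, 85, 93, 178, 271, 125, 72, 197, 269, 142, 87, 229, 316, 221, 213, 110, 323, 109, 108, 217, 1, 218, 219, 113, 8, 121, 129, 250, 55, 305, 36, 17, 53, 70, 123, 193, 316
F(90) mod 324 = 316


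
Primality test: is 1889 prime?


Check divisors up to sqrt(1889) = 43.4626
No divisors found.
1889 is prime.

Yes, 1889 is prime


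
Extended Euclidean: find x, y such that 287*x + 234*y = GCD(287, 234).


Tabular extended Euclidean (each row: r = 287*s + 234*t):
r=287, s=1, t=0
r=234, s=0, t=1
q=1: r=53, s=1, t=-1   [287*(1) + 234*(-1) = 53]
q=4: r=22, s=-4, t=5   [287*(-4) + 234*(5) = 22]
q=2: r=9, s=9, t=-11   [287*(9) + 234*(-11) = 9]
q=2: r=4, s=-22, t=27   [287*(-22) + 234*(27) = 4]
q=2: r=1, s=53, t=-65   [287*(53) + 234*(-65) = 1]
q=4: r=0, s=-234, t=287   [287*(-234) + 234*(287) = 0]
GCD = 1; from the row with r=1: x=53, y=-65
Check: 287*(53) + 234*(-65) = 15211 - 15210 = 1

GCD = 1, x = 53, y = -65


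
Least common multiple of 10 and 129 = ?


GCD(10, 129) = 1
LCM = 10*129/1 = 1290/1 = 1290

LCM = 1290


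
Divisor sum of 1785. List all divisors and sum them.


Divisors of 1785: 1, 3, 5, 7, 15, 17, 21, 35, 51, 85, 105, 119, 255, 357, 595, 1785
Sum = 1 + 3 + 5 + 7 + 15 + 17 + 21 + 35 + 51 + 85 + 105 + 119 + 255 + 357 + 595 + 1785 = 3456

σ(1785) = 3456


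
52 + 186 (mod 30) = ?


52 + 186 = 238
238 mod 30 = 28


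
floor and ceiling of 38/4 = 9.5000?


38/4 = 9.5000
floor = 9
ceil = 10

floor = 9, ceil = 10


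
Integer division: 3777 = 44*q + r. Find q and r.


3777 = 44 * 85 + 37
Check: 3740 + 37 = 3777

q = 85, r = 37


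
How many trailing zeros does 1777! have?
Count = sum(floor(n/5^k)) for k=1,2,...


floor(1777/5) = 355
floor(1777/25) = 71
floor(1777/125) = 14
floor(1777/625) = 2
Total = 442

442 trailing zeros


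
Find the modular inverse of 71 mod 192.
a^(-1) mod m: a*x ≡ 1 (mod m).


Use the extended Euclidean algorithm on (192, 71); each row r = 192*s + 71*t:
r=192, s=1, t=0
r=71, s=0, t=1
q=2: r=50, s=1, t=-2   [192*(1) + 71*(-2) = 50]
q=1: r=21, s=-1, t=3   [192*(-1) + 71*(3) = 21]
q=2: r=8, s=3, t=-8   [192*(3) + 71*(-8) = 8]
q=2: r=5, s=-7, t=19   [192*(-7) + 71*(19) = 5]
q=1: r=3, s=10, t=-27   [192*(10) + 71*(-27) = 3]
q=1: r=2, s=-17, t=46   [192*(-17) + 71*(46) = 2]
q=1: r=1, s=27, t=-73   [192*(27) + 71*(-73) = 1]
q=2: r=0, s=-71, t=192   [192*(-71) + 71*(192) = 0]
GCD = 1 with t = -73, so 71*(-73) ≡ 1 (mod 192)
Inverse = -73 mod 192 = 119
Check: 71 * 119 = 8449 ≡ 1 (mod 192)

71^(-1) ≡ 119 (mod 192)


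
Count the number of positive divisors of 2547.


2547 = 3^2 × 283^1
d(2547) = (2+1) × (1+1) = 6

6 divisors


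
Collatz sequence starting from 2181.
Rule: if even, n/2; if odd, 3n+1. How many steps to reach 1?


2181 → 6544 → 3272 → 1636 → 818 → 409 → 1228 → 614 → 307 → 922 → 461 → 1384 → 692 → 346 → 173 → 520 → 260 → 130 → 65 → 196 → 98 → 49 → 148 → 74 → 37 → 112 → 56 → 28 → 14 → 7 → 22 → 11 → 34 → 17 → 52 → 26 → 13 → 40 → 20 → 10 → 5 → 16 → 8 → 4 → 2 → 1
Total steps = 45

45 steps


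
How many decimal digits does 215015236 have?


215015236 has 9 digits in base 10
floor(log10(215015236)) + 1 = floor(8.3325) + 1 = 9

9 digits (base 10)


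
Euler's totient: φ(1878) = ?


1878 = 2 × 3 × 313
Prime factors: 2, 3, 313
φ(1878) = 1878 × (1-1/2) × (1-1/3) × (1-1/313)
= 1878 × 1/2 × 2/3 × 312/313 = 624

φ(1878) = 624


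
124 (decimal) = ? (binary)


124 (base 10) = 124 (decimal)
124 (decimal) = 1111100 (base 2)


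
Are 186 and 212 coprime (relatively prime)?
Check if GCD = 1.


Euclidean algorithm:
212 = 1 * 186 + 26
186 = 7 * 26 + 4
26 = 6 * 4 + 2
4 = 2 * 2 + 0
GCD(186, 212) = 2

No, not coprime (GCD = 2)


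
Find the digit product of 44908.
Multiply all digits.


4 × 4 × 9 × 0 × 8 = 0


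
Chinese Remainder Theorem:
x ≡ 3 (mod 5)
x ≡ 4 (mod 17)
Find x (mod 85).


M = 5*17 = 85
M1 = M/5 = 17, M2 = M/17 = 5
M1^(-1) mod 5 = 3, M2^(-1) mod 17 = 7
x = 3*17*3 + 4*5*7 = 293
293 mod 85 = 38
Check: 38 mod 5 = 3 ✓, 38 mod 17 = 4 ✓

x ≡ 38 (mod 85)


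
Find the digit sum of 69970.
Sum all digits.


6 + 9 + 9 + 7 + 0 = 31


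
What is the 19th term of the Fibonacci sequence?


Sequence: 1, 1, 2, 3, 5, 8, 13, 21, 34, 55, 89, 144, 233, 377, 610, 987, 1597, 2584, 4181
F(19) = 4181


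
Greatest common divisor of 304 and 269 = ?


304 = 1 * 269 + 35
269 = 7 * 35 + 24
35 = 1 * 24 + 11
24 = 2 * 11 + 2
11 = 5 * 2 + 1
2 = 2 * 1 + 0
GCD = 1


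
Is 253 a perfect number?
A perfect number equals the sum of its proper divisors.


Proper divisors of 253: 1, 11, 23
Sum = 1 + 11 + 23 = 35

No, 253 is not perfect (35 ≠ 253)


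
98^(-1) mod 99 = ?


Use the extended Euclidean algorithm on (99, 98); each row r = 99*s + 98*t:
r=99, s=1, t=0
r=98, s=0, t=1
q=1: r=1, s=1, t=-1   [99*(1) + 98*(-1) = 1]
q=98: r=0, s=-98, t=99   [99*(-98) + 98*(99) = 0]
GCD = 1 with t = -1, so 98*(-1) ≡ 1 (mod 99)
Inverse = -1 mod 99 = 98
Check: 98 * 98 = 9604 ≡ 1 (mod 99)

98^(-1) ≡ 98 (mod 99)


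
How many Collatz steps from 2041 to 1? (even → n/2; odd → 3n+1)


2041 → 6124 → 3062 → 1531 → 4594 → 2297 → 6892 → 3446 → 1723 → 5170 → 2585 → 7756 → 3878 → 1939 → 5818 → 2909 → 8728 → 4364 → 2182 → 1091 → 3274 → 1637 → 4912 → 2456 → 1228 → 614 → 307 → 922 → 461 → 1384 → 692 → 346 → 173 → 520 → 260 → 130 → 65 → 196 → 98 → 49 → 148 → 74 → 37 → 112 → 56 → 28 → 14 → 7 → 22 → 11 → 34 → 17 → 52 → 26 → 13 → 40 → 20 → 10 → 5 → 16 → 8 → 4 → 2 → 1
Total steps = 63

63 steps


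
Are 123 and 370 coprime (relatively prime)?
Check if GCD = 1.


Euclidean algorithm:
370 = 3 * 123 + 1
123 = 123 * 1 + 0
GCD(123, 370) = 1

Yes, coprime (GCD = 1)


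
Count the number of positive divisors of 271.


271 = 271^1
d(271) = (1+1) = 2

2 divisors


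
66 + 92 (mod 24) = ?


66 + 92 = 158
158 mod 24 = 14


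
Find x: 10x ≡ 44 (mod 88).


GCD(10, 88) = 2 divides 44
Divide: 5x ≡ 22 (mod 44)
x ≡ 22 (mod 44)


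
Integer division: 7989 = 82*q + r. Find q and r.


7989 = 82 * 97 + 35
Check: 7954 + 35 = 7989

q = 97, r = 35


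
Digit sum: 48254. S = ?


4 + 8 + 2 + 5 + 4 = 23


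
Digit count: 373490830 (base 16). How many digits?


373490830 in base 16 = 1643048E
Number of digits = 8

8 digits (base 16)


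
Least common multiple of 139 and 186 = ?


GCD(139, 186) = 1
LCM = 139*186/1 = 25854/1 = 25854

LCM = 25854


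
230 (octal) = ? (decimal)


230 (base 8) = 152 (decimal)
152 (decimal) = 152 (base 10)


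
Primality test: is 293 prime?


Check divisors up to sqrt(293) = 17.1172
No divisors found.
293 is prime.

Yes, 293 is prime


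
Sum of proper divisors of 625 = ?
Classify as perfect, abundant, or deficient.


Proper divisors: 1, 5, 25, 125
Sum = 1 + 5 + 25 + 125 = 156
156 < 625 → deficient

s(625) = 156 (deficient)


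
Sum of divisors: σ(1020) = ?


Divisors of 1020: 1, 2, 3, 4, 5, 6, 10, 12, 15, 17, 20, 30, 34, 51, 60, 68, 85, 102, 170, 204, 255, 340, 510, 1020
Sum = 1 + 2 + 3 + 4 + 5 + 6 + 10 + 12 + 15 + 17 + 20 + 30 + 34 + 51 + 60 + 68 + 85 + 102 + 170 + 204 + 255 + 340 + 510 + 1020 = 3024

σ(1020) = 3024


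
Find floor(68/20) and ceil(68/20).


68/20 = 3.4000
floor = 3
ceil = 4

floor = 3, ceil = 4


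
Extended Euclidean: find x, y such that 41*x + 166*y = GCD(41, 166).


Tabular extended Euclidean (each row: r = 41*s + 166*t):
r=41, s=1, t=0
r=166, s=0, t=1
q=0: r=41, s=1, t=0   [41*(1) + 166*(0) = 41]
q=4: r=2, s=-4, t=1   [41*(-4) + 166*(1) = 2]
q=20: r=1, s=81, t=-20   [41*(81) + 166*(-20) = 1]
q=2: r=0, s=-166, t=41   [41*(-166) + 166*(41) = 0]
GCD = 1; from the row with r=1: x=81, y=-20
Check: 41*(81) + 166*(-20) = 3321 - 3320 = 1

GCD = 1, x = 81, y = -20


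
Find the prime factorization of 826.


826 / 2 = 413
413 / 7 = 59
59 / 59 = 1
826 = 2 × 7 × 59


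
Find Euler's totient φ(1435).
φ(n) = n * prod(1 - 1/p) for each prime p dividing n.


1435 = 5 × 7 × 41
Prime factors: 5, 7, 41
φ(1435) = 1435 × (1-1/5) × (1-1/7) × (1-1/41)
= 1435 × 4/5 × 6/7 × 40/41 = 960

φ(1435) = 960


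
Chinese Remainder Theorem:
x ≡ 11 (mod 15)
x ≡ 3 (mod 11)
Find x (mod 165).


M = 15*11 = 165
M1 = M/15 = 11, M2 = M/11 = 15
M1^(-1) mod 15 = 11, M2^(-1) mod 11 = 3
x = 11*11*11 + 3*15*3 = 1466
1466 mod 165 = 146
Check: 146 mod 15 = 11 ✓, 146 mod 11 = 3 ✓

x ≡ 146 (mod 165)


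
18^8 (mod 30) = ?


18^1 mod 30 = 18
18^2 mod 30 = 24
18^3 mod 30 = 12
18^4 mod 30 = 6
18^5 mod 30 = 18
18^6 mod 30 = 24
18^7 mod 30 = 12
18^8 mod 30 = 6


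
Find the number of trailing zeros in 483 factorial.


floor(483/5) = 96
floor(483/25) = 19
floor(483/125) = 3
Total = 118

118 trailing zeros


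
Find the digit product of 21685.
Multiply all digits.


2 × 1 × 6 × 8 × 5 = 480


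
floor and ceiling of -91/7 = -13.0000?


-91/7 = -13.0000
floor = -13
ceil = -13

floor = -13, ceil = -13


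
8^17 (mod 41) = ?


8^1 mod 41 = 8
8^2 mod 41 = 23
8^3 mod 41 = 20
8^4 mod 41 = 37
8^5 mod 41 = 9
8^6 mod 41 = 31
8^7 mod 41 = 2
8^8 mod 41 = 16
8^9 mod 41 = 5
8^10 mod 41 = 40
8^11 mod 41 = 33
8^12 mod 41 = 18
8^13 mod 41 = 21
8^14 mod 41 = 4
8^15 mod 41 = 32
8^16 mod 41 = 10
8^17 mod 41 = 39


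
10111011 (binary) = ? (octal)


10111011 (base 2) = 187 (decimal)
187 (decimal) = 273 (base 8)


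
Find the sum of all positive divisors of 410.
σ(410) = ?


Divisors of 410: 1, 2, 5, 10, 41, 82, 205, 410
Sum = 1 + 2 + 5 + 10 + 41 + 82 + 205 + 410 = 756

σ(410) = 756


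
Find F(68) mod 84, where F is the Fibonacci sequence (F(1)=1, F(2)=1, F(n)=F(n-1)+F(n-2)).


F(k) mod 84 for k=1..68:
1, 1, 2, 3, 5, 8, 13, 21, 34, 55, 5, 60, 65, 41, 22, 63, 1, 64, 65, 45, 26, 71, 13, 0, 13, 13, 26, 39, 65, 20, 1, 21, 22, 43, 65, 24, 5, 29, 34, 63, 13, 76, 5, 81, 2, 83, 1, 0, 1, 1, 2, 3, 5, 8, 13, 21, 34, 55, 5, 60, 65, 41, 22, 63, 1, 64, 65, 45
F(68) mod 84 = 45


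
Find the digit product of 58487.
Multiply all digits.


5 × 8 × 4 × 8 × 7 = 8960


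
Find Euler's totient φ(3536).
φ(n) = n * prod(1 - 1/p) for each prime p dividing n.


3536 = 2^4 × 13 × 17
Prime factors: 2, 13, 17
φ(3536) = 3536 × (1-1/2) × (1-1/13) × (1-1/17)
= 3536 × 1/2 × 12/13 × 16/17 = 1536

φ(3536) = 1536


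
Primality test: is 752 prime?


752 / 2 = 376 (exact division)
752 is NOT prime.

No, 752 is not prime


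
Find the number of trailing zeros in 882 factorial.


floor(882/5) = 176
floor(882/25) = 35
floor(882/125) = 7
floor(882/625) = 1
Total = 219

219 trailing zeros


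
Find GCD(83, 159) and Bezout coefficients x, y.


Tabular extended Euclidean (each row: r = 83*s + 159*t):
r=83, s=1, t=0
r=159, s=0, t=1
q=0: r=83, s=1, t=0   [83*(1) + 159*(0) = 83]
q=1: r=76, s=-1, t=1   [83*(-1) + 159*(1) = 76]
q=1: r=7, s=2, t=-1   [83*(2) + 159*(-1) = 7]
q=10: r=6, s=-21, t=11   [83*(-21) + 159*(11) = 6]
q=1: r=1, s=23, t=-12   [83*(23) + 159*(-12) = 1]
q=6: r=0, s=-159, t=83   [83*(-159) + 159*(83) = 0]
GCD = 1; from the row with r=1: x=23, y=-12
Check: 83*(23) + 159*(-12) = 1909 - 1908 = 1

GCD = 1, x = 23, y = -12


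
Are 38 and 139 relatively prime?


Euclidean algorithm:
139 = 3 * 38 + 25
38 = 1 * 25 + 13
25 = 1 * 13 + 12
13 = 1 * 12 + 1
12 = 12 * 1 + 0
GCD(38, 139) = 1

Yes, coprime (GCD = 1)


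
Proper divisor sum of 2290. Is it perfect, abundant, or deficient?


Proper divisors: 1, 2, 5, 10, 229, 458, 1145
Sum = 1 + 2 + 5 + 10 + 229 + 458 + 1145 = 1850
1850 < 2290 → deficient

s(2290) = 1850 (deficient)


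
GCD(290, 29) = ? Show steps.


290 = 10 * 29 + 0
GCD = 29


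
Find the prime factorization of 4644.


4644 / 2 = 2322
2322 / 2 = 1161
1161 / 3 = 387
387 / 3 = 129
129 / 3 = 43
43 / 43 = 1
4644 = 2^2 × 3^3 × 43


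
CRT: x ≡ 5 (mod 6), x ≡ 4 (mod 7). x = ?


M = 6*7 = 42
M1 = M/6 = 7, M2 = M/7 = 6
M1^(-1) mod 6 = 1, M2^(-1) mod 7 = 6
x = 5*7*1 + 4*6*6 = 179
179 mod 42 = 11
Check: 11 mod 6 = 5 ✓, 11 mod 7 = 4 ✓

x ≡ 11 (mod 42)


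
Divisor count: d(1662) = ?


1662 = 2^1 × 3^1 × 277^1
d(1662) = (1+1) × (1+1) × (1+1) = 8

8 divisors


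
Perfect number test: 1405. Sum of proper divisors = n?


Proper divisors of 1405: 1, 5, 281
Sum = 1 + 5 + 281 = 287

No, 1405 is not perfect (287 ≠ 1405)


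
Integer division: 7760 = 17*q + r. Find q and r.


7760 = 17 * 456 + 8
Check: 7752 + 8 = 7760

q = 456, r = 8


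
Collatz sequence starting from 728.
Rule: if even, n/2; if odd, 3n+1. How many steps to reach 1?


728 → 364 → 182 → 91 → 274 → 137 → 412 → 206 → 103 → 310 → 155 → 466 → 233 → 700 → 350 → 175 → 526 → 263 → 790 → 395 → 1186 → 593 → 1780 → 890 → 445 → 1336 → 668 → 334 → 167 → 502 → 251 → 754 → 377 → 1132 → 566 → 283 → 850 → 425 → 1276 → 638 → 319 → 958 → 479 → 1438 → 719 → 2158 → 1079 → 3238 → 1619 → 4858 → 2429 → 7288 → 3644 → 1822 → 911 → 2734 → 1367 → 4102 → 2051 → 6154 → 3077 → 9232 → 4616 → 2308 → 1154 → 577 → 1732 → 866 → 433 → 1300 → 650 → 325 → 976 → 488 → 244 → 122 → 61 → 184 → 92 → 46 → 23 → 70 → 35 → 106 → 53 → 160 → 80 → 40 → 20 → 10 → 5 → 16 → 8 → 4 → 2 → 1
Total steps = 95

95 steps


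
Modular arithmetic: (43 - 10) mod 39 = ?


43 - 10 = 33
33 mod 39 = 33


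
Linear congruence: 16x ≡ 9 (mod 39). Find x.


GCD(16, 39) = 1, unique solution
a^(-1) mod 39 = 22
x = 22 * 9 mod 39 = 3

x ≡ 3 (mod 39)


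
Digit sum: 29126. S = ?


2 + 9 + 1 + 2 + 6 = 20


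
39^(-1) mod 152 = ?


Use the extended Euclidean algorithm on (152, 39); each row r = 152*s + 39*t:
r=152, s=1, t=0
r=39, s=0, t=1
q=3: r=35, s=1, t=-3   [152*(1) + 39*(-3) = 35]
q=1: r=4, s=-1, t=4   [152*(-1) + 39*(4) = 4]
q=8: r=3, s=9, t=-35   [152*(9) + 39*(-35) = 3]
q=1: r=1, s=-10, t=39   [152*(-10) + 39*(39) = 1]
q=3: r=0, s=39, t=-152   [152*(39) + 39*(-152) = 0]
GCD = 1 with t = 39, so 39*(39) ≡ 1 (mod 152)
Inverse = 39 mod 152 = 39
Check: 39 * 39 = 1521 ≡ 1 (mod 152)

39^(-1) ≡ 39 (mod 152)


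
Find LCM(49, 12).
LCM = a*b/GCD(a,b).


GCD(49, 12) = 1
LCM = 49*12/1 = 588/1 = 588

LCM = 588


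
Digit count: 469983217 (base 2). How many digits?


469983217 in base 2 = 11100000000110101111111110001
Number of digits = 29

29 digits (base 2)


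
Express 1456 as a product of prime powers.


1456 / 2 = 728
728 / 2 = 364
364 / 2 = 182
182 / 2 = 91
91 / 7 = 13
13 / 13 = 1
1456 = 2^4 × 7 × 13


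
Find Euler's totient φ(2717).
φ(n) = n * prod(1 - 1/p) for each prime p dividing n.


2717 = 11 × 13 × 19
Prime factors: 11, 13, 19
φ(2717) = 2717 × (1-1/11) × (1-1/13) × (1-1/19)
= 2717 × 10/11 × 12/13 × 18/19 = 2160

φ(2717) = 2160


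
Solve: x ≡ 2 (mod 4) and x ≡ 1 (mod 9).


M = 4*9 = 36
M1 = M/4 = 9, M2 = M/9 = 4
M1^(-1) mod 4 = 1, M2^(-1) mod 9 = 7
x = 2*9*1 + 1*4*7 = 46
46 mod 36 = 10
Check: 10 mod 4 = 2 ✓, 10 mod 9 = 1 ✓

x ≡ 10 (mod 36)


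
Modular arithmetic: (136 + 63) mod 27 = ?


136 + 63 = 199
199 mod 27 = 10


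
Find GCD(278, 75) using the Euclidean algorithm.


278 = 3 * 75 + 53
75 = 1 * 53 + 22
53 = 2 * 22 + 9
22 = 2 * 9 + 4
9 = 2 * 4 + 1
4 = 4 * 1 + 0
GCD = 1


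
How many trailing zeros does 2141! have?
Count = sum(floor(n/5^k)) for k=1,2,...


floor(2141/5) = 428
floor(2141/25) = 85
floor(2141/125) = 17
floor(2141/625) = 3
Total = 533

533 trailing zeros


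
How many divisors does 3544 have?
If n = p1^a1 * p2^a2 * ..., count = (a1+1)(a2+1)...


3544 = 2^3 × 443^1
d(3544) = (3+1) × (1+1) = 8

8 divisors


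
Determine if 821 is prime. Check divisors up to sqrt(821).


Check divisors up to sqrt(821) = 28.6531
No divisors found.
821 is prime.

Yes, 821 is prime


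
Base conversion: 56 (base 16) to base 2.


56 (base 16) = 86 (decimal)
86 (decimal) = 1010110 (base 2)


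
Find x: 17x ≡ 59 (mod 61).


GCD(17, 61) = 1, unique solution
a^(-1) mod 61 = 18
x = 18 * 59 mod 61 = 25

x ≡ 25 (mod 61)


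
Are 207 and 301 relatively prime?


Euclidean algorithm:
301 = 1 * 207 + 94
207 = 2 * 94 + 19
94 = 4 * 19 + 18
19 = 1 * 18 + 1
18 = 18 * 1 + 0
GCD(207, 301) = 1

Yes, coprime (GCD = 1)


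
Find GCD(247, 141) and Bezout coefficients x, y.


Tabular extended Euclidean (each row: r = 247*s + 141*t):
r=247, s=1, t=0
r=141, s=0, t=1
q=1: r=106, s=1, t=-1   [247*(1) + 141*(-1) = 106]
q=1: r=35, s=-1, t=2   [247*(-1) + 141*(2) = 35]
q=3: r=1, s=4, t=-7   [247*(4) + 141*(-7) = 1]
q=35: r=0, s=-141, t=247   [247*(-141) + 141*(247) = 0]
GCD = 1; from the row with r=1: x=4, y=-7
Check: 247*(4) + 141*(-7) = 988 - 987 = 1

GCD = 1, x = 4, y = -7


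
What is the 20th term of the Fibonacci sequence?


Sequence: 1, 1, 2, 3, 5, 8, 13, 21, 34, 55, 89, 144, 233, 377, 610, 987, 1597, 2584, 4181, 6765
F(20) = 6765


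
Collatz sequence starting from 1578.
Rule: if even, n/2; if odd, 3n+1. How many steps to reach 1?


1578 → 789 → 2368 → 1184 → 592 → 296 → 148 → 74 → 37 → 112 → 56 → 28 → 14 → 7 → 22 → 11 → 34 → 17 → 52 → 26 → 13 → 40 → 20 → 10 → 5 → 16 → 8 → 4 → 2 → 1
Total steps = 29

29 steps
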